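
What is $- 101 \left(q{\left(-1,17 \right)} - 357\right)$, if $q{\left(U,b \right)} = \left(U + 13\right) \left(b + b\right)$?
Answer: $-5151$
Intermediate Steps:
$q{\left(U,b \right)} = 2 b \left(13 + U\right)$ ($q{\left(U,b \right)} = \left(13 + U\right) 2 b = 2 b \left(13 + U\right)$)
$- 101 \left(q{\left(-1,17 \right)} - 357\right) = - 101 \left(2 \cdot 17 \left(13 - 1\right) - 357\right) = - 101 \left(2 \cdot 17 \cdot 12 - 357\right) = - 101 \left(408 - 357\right) = \left(-101\right) 51 = -5151$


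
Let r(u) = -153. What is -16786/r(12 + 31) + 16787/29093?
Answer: 490923509/4451229 ≈ 110.29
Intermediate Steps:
-16786/r(12 + 31) + 16787/29093 = -16786/(-153) + 16787/29093 = -16786*(-1/153) + 16787*(1/29093) = 16786/153 + 16787/29093 = 490923509/4451229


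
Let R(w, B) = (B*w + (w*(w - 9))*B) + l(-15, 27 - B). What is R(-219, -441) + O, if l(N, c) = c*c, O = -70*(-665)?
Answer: -21657859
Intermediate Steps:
O = 46550
l(N, c) = c²
R(w, B) = (27 - B)² + B*w + B*w*(-9 + w) (R(w, B) = (B*w + (w*(w - 9))*B) + (27 - B)² = (B*w + (w*(-9 + w))*B) + (27 - B)² = (B*w + B*w*(-9 + w)) + (27 - B)² = (27 - B)² + B*w + B*w*(-9 + w))
R(-219, -441) + O = ((-27 - 441)² - 441*(-219)² - 8*(-441)*(-219)) + 46550 = ((-468)² - 441*47961 - 772632) + 46550 = (219024 - 21150801 - 772632) + 46550 = -21704409 + 46550 = -21657859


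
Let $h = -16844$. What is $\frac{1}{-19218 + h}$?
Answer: $- \frac{1}{36062} \approx -2.773 \cdot 10^{-5}$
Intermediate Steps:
$\frac{1}{-19218 + h} = \frac{1}{-19218 - 16844} = \frac{1}{-36062} = - \frac{1}{36062}$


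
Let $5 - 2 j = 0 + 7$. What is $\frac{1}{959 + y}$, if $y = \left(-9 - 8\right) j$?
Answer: $\frac{1}{976} \approx 0.0010246$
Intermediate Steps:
$j = -1$ ($j = \frac{5}{2} - \frac{0 + 7}{2} = \frac{5}{2} - \frac{7}{2} = -1$)
$y = 17$ ($y = \left(-9 - 8\right) \left(-1\right) = \left(-17\right) \left(-1\right) = 17$)
$\frac{1}{959 + y} = \frac{1}{959 + 17} = \frac{1}{976}$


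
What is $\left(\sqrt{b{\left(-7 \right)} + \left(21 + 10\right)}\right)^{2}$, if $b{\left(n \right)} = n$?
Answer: $24$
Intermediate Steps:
$\left(\sqrt{b{\left(-7 \right)} + \left(21 + 10\right)}\right)^{2} = \left(\sqrt{-7 + \left(21 + 10\right)}\right)^{2} = \left(\sqrt{-7 + 31}\right)^{2} = \left(\sqrt{24}\right)^{2} = \left(2 \sqrt{6}\right)^{2} = 24$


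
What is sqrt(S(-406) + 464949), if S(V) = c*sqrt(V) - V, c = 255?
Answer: sqrt(465355 + 255*I*sqrt(406)) ≈ 682.18 + 3.766*I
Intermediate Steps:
S(V) = -V + 255*sqrt(V) (S(V) = 255*sqrt(V) - V = -V + 255*sqrt(V))
sqrt(S(-406) + 464949) = sqrt((-1*(-406) + 255*sqrt(-406)) + 464949) = sqrt((406 + 255*(I*sqrt(406))) + 464949) = sqrt((406 + 255*I*sqrt(406)) + 464949) = sqrt(465355 + 255*I*sqrt(406))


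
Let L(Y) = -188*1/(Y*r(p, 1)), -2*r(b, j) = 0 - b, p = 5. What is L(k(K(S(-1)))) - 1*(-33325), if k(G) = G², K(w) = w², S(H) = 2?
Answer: 333203/10 ≈ 33320.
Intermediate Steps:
r(b, j) = b/2 (r(b, j) = -(0 - b)/2 = -(-1)*b/2 = b/2)
L(Y) = -376/(5*Y) (L(Y) = -188*2/(5*Y) = -376/(5*Y))
L(k(K(S(-1)))) - 1*(-33325) = -376/(5*((2²)²)) - 1*(-33325) = -376/(5*(4²)) + 33325 = -376/5/16 + 33325 = -376/5*1/16 + 33325 = -47/10 + 33325 = 333203/10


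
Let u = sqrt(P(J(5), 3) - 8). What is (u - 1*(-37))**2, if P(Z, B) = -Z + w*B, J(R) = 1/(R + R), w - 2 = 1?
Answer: 13699/10 + 111*sqrt(10)/5 ≈ 1440.1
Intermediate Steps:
w = 3 (w = 2 + 1 = 3)
J(R) = 1/(2*R)
P(Z, B) = -Z + 3*B
u = 3*sqrt(10)/10 (u = sqrt((-1/(2*5) + 3*3) - 8) = sqrt((-1/(2*5) + 9) - 8) = sqrt((-1*1/10 + 9) - 8) = sqrt((-1/10 + 9) - 8) = sqrt(89/10 - 8) = sqrt(9/10) = 3*sqrt(10)/10 ≈ 0.94868)
(u - 1*(-37))**2 = (3*sqrt(10)/10 - 1*(-37))**2 = (3*sqrt(10)/10 + 37)**2 = (37 + 3*sqrt(10)/10)**2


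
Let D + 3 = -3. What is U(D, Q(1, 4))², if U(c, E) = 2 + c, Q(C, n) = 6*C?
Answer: 16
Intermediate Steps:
D = -6 (D = -3 - 3 = -6)
U(D, Q(1, 4))² = (2 - 6)² = (-4)² = 16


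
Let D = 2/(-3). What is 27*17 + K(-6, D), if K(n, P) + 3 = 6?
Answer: 462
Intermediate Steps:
D = -⅔ (D = 2*(-⅓) = -⅔ ≈ -0.66667)
K(n, P) = 3 (K(n, P) = -3 + 6 = 3)
27*17 + K(-6, D) = 27*17 + 3 = 459 + 3 = 462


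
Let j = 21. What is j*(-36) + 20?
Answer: -736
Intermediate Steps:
j*(-36) + 20 = 21*(-36) + 20 = -756 + 20 = -736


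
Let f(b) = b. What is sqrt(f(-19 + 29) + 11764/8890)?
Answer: 2*sqrt(55931435)/4445 ≈ 3.3650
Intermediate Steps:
sqrt(f(-19 + 29) + 11764/8890) = sqrt((-19 + 29) + 11764/8890) = sqrt(10 + 11764*(1/8890)) = sqrt(10 + 5882/4445) = sqrt(50332/4445) = 2*sqrt(55931435)/4445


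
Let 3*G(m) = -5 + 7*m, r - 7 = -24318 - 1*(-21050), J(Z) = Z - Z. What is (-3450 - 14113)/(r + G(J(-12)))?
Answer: 52689/9788 ≈ 5.3830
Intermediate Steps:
J(Z) = 0
r = -3261 (r = 7 + (-24318 - 1*(-21050)) = 7 + (-24318 + 21050) = 7 - 3268 = -3261)
G(m) = -5/3 + 7*m/3 (G(m) = (-5 + 7*m)/3 = -5/3 + 7*m/3)
(-3450 - 14113)/(r + G(J(-12))) = (-3450 - 14113)/(-3261 + (-5/3 + (7/3)*0)) = -17563/(-3261 + (-5/3 + 0)) = -17563/(-3261 - 5/3) = -17563/(-9788/3) = -17563*(-3/9788) = 52689/9788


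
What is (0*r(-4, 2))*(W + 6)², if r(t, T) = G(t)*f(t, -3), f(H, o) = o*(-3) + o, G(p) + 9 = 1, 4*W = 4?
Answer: 0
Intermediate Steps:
W = 1 (W = (¼)*4 = 1)
G(p) = -8 (G(p) = -9 + 1 = -8)
f(H, o) = -2*o (f(H, o) = -3*o + o = -2*o)
r(t, T) = -48 (r(t, T) = -(-16)*(-3) = -8*6 = -48)
(0*r(-4, 2))*(W + 6)² = (0*(-48))*(1 + 6)² = 0*7² = 0*49 = 0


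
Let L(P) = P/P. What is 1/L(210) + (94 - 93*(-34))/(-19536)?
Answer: 5/6 ≈ 0.83333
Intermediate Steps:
L(P) = 1
1/L(210) + (94 - 93*(-34))/(-19536) = 1/1 + (94 - 93*(-34))/(-19536) = 1 + (94 + 3162)*(-1/19536) = 1 + 3256*(-1/19536) = 1 - 1/6 = 5/6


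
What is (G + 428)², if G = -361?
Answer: 4489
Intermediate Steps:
(G + 428)² = (-361 + 428)² = 67² = 4489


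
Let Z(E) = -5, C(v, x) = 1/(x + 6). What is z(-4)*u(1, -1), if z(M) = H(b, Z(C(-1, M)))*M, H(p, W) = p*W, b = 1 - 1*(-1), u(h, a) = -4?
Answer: -160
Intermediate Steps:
C(v, x) = 1/(6 + x)
b = 2 (b = 1 + 1 = 2)
H(p, W) = W*p
z(M) = -10*M (z(M) = (-5*2)*M = -10*M)
z(-4)*u(1, -1) = -10*(-4)*(-4) = 40*(-4) = -160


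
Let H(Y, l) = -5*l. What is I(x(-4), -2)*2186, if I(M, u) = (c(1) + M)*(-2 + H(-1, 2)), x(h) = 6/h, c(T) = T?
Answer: 13116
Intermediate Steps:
I(M, u) = -12 - 12*M (I(M, u) = (1 + M)*(-2 - 5*2) = (1 + M)*(-2 - 10) = (1 + M)*(-12) = -12 - 12*M)
I(x(-4), -2)*2186 = (-12 - 72/(-4))*2186 = (-12 - 72*(-1)/4)*2186 = (-12 - 12*(-3/2))*2186 = (-12 + 18)*2186 = 6*2186 = 13116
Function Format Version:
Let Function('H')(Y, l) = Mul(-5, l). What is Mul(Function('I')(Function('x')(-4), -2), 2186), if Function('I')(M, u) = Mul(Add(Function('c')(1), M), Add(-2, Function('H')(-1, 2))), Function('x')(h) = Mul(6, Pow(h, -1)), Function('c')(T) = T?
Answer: 13116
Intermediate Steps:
Function('I')(M, u) = Add(-12, Mul(-12, M)) (Function('I')(M, u) = Mul(Add(1, M), Add(-2, Mul(-5, 2))) = Mul(Add(1, M), Add(-2, -10)) = Mul(Add(1, M), -12) = Add(-12, Mul(-12, M)))
Mul(Function('I')(Function('x')(-4), -2), 2186) = Mul(Add(-12, Mul(-12, Mul(6, Pow(-4, -1)))), 2186) = Mul(Add(-12, Mul(-12, Mul(6, Rational(-1, 4)))), 2186) = Mul(Add(-12, Mul(-12, Rational(-3, 2))), 2186) = Mul(Add(-12, 18), 2186) = Mul(6, 2186) = 13116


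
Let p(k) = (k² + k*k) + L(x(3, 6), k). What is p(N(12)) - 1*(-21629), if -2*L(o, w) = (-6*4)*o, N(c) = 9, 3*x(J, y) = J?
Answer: 21803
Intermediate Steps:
x(J, y) = J/3
L(o, w) = 12*o (L(o, w) = -(-6*4)*o/2 = -(-12)*o = 12*o)
p(k) = 12 + 2*k² (p(k) = (k² + k*k) + 12*((⅓)*3) = (k² + k²) + 12*1 = 2*k² + 12 = 12 + 2*k²)
p(N(12)) - 1*(-21629) = (12 + 2*9²) - 1*(-21629) = (12 + 2*81) + 21629 = (12 + 162) + 21629 = 174 + 21629 = 21803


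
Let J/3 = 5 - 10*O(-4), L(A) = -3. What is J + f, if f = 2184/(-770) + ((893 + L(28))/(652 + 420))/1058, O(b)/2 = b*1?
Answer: 7864967947/31189840 ≈ 252.16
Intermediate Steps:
O(b) = 2*b (O(b) = 2*(b*1) = 2*b)
J = 255 (J = 3*(5 - 20*(-4)) = 3*(5 - 10*(-8)) = 3*(5 + 80) = 3*85 = 255)
f = -88441253/31189840 (f = 2184/(-770) + ((893 - 3)/(652 + 420))/1058 = 2184*(-1/770) + (890/1072)*(1/1058) = -156/55 + (890*(1/1072))*(1/1058) = -156/55 + (445/536)*(1/1058) = -156/55 + 445/567088 = -88441253/31189840 ≈ -2.8356)
J + f = 255 - 88441253/31189840 = 7864967947/31189840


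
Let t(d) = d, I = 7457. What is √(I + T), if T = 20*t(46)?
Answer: √8377 ≈ 91.526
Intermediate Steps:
T = 920 (T = 20*46 = 920)
√(I + T) = √(7457 + 920) = √8377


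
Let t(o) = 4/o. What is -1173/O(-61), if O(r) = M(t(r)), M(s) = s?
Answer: 71553/4 ≈ 17888.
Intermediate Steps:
O(r) = 4/r
-1173/O(-61) = -1173/(4/(-61)) = -1173/(4*(-1/61)) = -1173/(-4/61) = -1173*(-61/4) = 71553/4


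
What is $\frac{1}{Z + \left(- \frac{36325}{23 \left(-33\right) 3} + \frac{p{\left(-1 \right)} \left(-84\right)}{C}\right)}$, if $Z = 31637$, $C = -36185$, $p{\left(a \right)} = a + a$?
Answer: $\frac{82393245}{2607989129654} \approx 3.1593 \cdot 10^{-5}$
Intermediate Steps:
$p{\left(a \right)} = 2 a$
$\frac{1}{Z + \left(- \frac{36325}{23 \left(-33\right) 3} + \frac{p{\left(-1 \right)} \left(-84\right)}{C}\right)} = \frac{1}{31637 + \left(- \frac{36325}{23 \left(-33\right) 3} + \frac{2 \left(-1\right) \left(-84\right)}{-36185}\right)} = \frac{1}{31637 + \left(- \frac{36325}{\left(-759\right) 3} + \left(-2\right) \left(-84\right) \left(- \frac{1}{36185}\right)\right)} = \frac{1}{31637 - \left(\frac{168}{36185} + \frac{36325}{-2277}\right)} = \frac{1}{31637 - - \frac{1314037589}{82393245}} = \frac{1}{31637 + \left(\frac{36325}{2277} - \frac{168}{36185}\right)} = \frac{1}{31637 + \frac{1314037589}{82393245}} = \frac{1}{\frac{2607989129654}{82393245}} = \frac{82393245}{2607989129654}$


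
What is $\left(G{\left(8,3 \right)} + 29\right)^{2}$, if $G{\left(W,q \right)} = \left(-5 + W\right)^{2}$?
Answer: $1444$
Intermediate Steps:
$\left(G{\left(8,3 \right)} + 29\right)^{2} = \left(\left(-5 + 8\right)^{2} + 29\right)^{2} = \left(3^{2} + 29\right)^{2} = \left(9 + 29\right)^{2} = 38^{2} = 1444$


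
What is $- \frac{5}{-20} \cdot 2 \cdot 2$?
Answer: $1$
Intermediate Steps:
$- \frac{5}{-20} \cdot 2 \cdot 2 = \left(-5\right) \left(- \frac{1}{20}\right) 4 = \frac{1}{4} \cdot 4 = 1$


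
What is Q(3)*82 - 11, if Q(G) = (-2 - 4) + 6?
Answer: -11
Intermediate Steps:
Q(G) = 0 (Q(G) = -6 + 6 = 0)
Q(3)*82 - 11 = 0*82 - 11 = 0 - 11 = -11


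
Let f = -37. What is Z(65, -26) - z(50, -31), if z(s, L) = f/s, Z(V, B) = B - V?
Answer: -4513/50 ≈ -90.260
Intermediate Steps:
z(s, L) = -37/s
Z(65, -26) - z(50, -31) = (-26 - 1*65) - (-37)/50 = (-26 - 65) - (-37)/50 = -91 - 1*(-37/50) = -91 + 37/50 = -4513/50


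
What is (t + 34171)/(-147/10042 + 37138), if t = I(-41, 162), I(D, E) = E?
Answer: 344771986/372939649 ≈ 0.92447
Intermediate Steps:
t = 162
(t + 34171)/(-147/10042 + 37138) = (162 + 34171)/(-147/10042 + 37138) = 34333/(-147*1/10042 + 37138) = 34333/(-147/10042 + 37138) = 34333/(372939649/10042) = 34333*(10042/372939649) = 344771986/372939649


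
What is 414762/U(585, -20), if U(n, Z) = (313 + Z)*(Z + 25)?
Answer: 414762/1465 ≈ 283.11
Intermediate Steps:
U(n, Z) = (25 + Z)*(313 + Z) (U(n, Z) = (313 + Z)*(25 + Z) = (25 + Z)*(313 + Z))
414762/U(585, -20) = 414762/(7825 + (-20)² + 338*(-20)) = 414762/(7825 + 400 - 6760) = 414762/1465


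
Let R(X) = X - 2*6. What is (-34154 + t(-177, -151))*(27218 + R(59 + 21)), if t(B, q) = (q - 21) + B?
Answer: -941448858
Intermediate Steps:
R(X) = -12 + X (R(X) = X - 12 = -12 + X)
t(B, q) = -21 + B + q (t(B, q) = (-21 + q) + B = -21 + B + q)
(-34154 + t(-177, -151))*(27218 + R(59 + 21)) = (-34154 + (-21 - 177 - 151))*(27218 + (-12 + (59 + 21))) = (-34154 - 349)*(27218 + (-12 + 80)) = -34503*(27218 + 68) = -34503*27286 = -941448858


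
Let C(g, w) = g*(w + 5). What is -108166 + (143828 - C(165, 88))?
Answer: 20317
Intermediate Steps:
C(g, w) = g*(5 + w)
-108166 + (143828 - C(165, 88)) = -108166 + (143828 - 165*(5 + 88)) = -108166 + (143828 - 165*93) = -108166 + (143828 - 1*15345) = -108166 + (143828 - 15345) = -108166 + 128483 = 20317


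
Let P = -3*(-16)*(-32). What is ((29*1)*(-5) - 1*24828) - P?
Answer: -23437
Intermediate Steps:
P = -1536 (P = 48*(-32) = -1536)
((29*1)*(-5) - 1*24828) - P = ((29*1)*(-5) - 1*24828) - 1*(-1536) = (29*(-5) - 24828) + 1536 = (-145 - 24828) + 1536 = -24973 + 1536 = -23437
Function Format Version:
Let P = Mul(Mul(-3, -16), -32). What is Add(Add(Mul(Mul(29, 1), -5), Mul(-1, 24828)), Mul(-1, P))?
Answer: -23437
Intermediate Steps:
P = -1536 (P = Mul(48, -32) = -1536)
Add(Add(Mul(Mul(29, 1), -5), Mul(-1, 24828)), Mul(-1, P)) = Add(Add(Mul(Mul(29, 1), -5), Mul(-1, 24828)), Mul(-1, -1536)) = Add(Add(Mul(29, -5), -24828), 1536) = Add(Add(-145, -24828), 1536) = Add(-24973, 1536) = -23437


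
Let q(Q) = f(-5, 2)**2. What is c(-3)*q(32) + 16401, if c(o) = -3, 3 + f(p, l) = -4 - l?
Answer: 16158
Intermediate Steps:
f(p, l) = -7 - l (f(p, l) = -3 + (-4 - l) = -7 - l)
q(Q) = 81 (q(Q) = (-7 - 1*2)**2 = (-7 - 2)**2 = (-9)**2 = 81)
c(-3)*q(32) + 16401 = -3*81 + 16401 = -243 + 16401 = 16158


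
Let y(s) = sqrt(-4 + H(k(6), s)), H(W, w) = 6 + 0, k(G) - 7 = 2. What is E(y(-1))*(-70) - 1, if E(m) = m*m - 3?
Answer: 69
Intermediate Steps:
k(G) = 9 (k(G) = 7 + 2 = 9)
H(W, w) = 6
y(s) = sqrt(2) (y(s) = sqrt(-4 + 6) = sqrt(2))
E(m) = -3 + m**2 (E(m) = m**2 - 3 = -3 + m**2)
E(y(-1))*(-70) - 1 = (-3 + (sqrt(2))**2)*(-70) - 1 = (-3 + 2)*(-70) - 1 = -1*(-70) - 1 = 70 - 1 = 69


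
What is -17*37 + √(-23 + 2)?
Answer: -629 + I*√21 ≈ -629.0 + 4.5826*I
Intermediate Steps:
-17*37 + √(-23 + 2) = -629 + √(-21) = -629 + I*√21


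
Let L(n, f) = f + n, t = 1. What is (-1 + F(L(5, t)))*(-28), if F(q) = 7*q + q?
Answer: -1316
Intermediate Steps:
F(q) = 8*q
(-1 + F(L(5, t)))*(-28) = (-1 + 8*(1 + 5))*(-28) = (-1 + 8*6)*(-28) = (-1 + 48)*(-28) = 47*(-28) = -1316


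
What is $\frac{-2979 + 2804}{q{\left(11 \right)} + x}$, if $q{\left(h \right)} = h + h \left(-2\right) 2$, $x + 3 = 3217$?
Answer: $- \frac{175}{3181} \approx -0.055014$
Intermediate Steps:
$x = 3214$ ($x = -3 + 3217 = 3214$)
$q{\left(h \right)} = - 3 h$ ($q{\left(h \right)} = h + - 2 h 2 = h - 4 h = - 3 h$)
$\frac{-2979 + 2804}{q{\left(11 \right)} + x} = \frac{-2979 + 2804}{\left(-3\right) 11 + 3214} = - \frac{175}{-33 + 3214} = - \frac{175}{3181}$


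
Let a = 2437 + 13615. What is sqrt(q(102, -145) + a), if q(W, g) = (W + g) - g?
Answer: sqrt(16154) ≈ 127.10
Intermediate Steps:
a = 16052
q(W, g) = W
sqrt(q(102, -145) + a) = sqrt(102 + 16052) = sqrt(16154)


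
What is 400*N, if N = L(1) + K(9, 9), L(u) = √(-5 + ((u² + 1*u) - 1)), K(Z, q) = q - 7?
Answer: 800 + 800*I ≈ 800.0 + 800.0*I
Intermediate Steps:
K(Z, q) = -7 + q
L(u) = √(-6 + u + u²) (L(u) = √(-5 + ((u² + u) - 1)) = √(-5 + ((u + u²) - 1)) = √(-5 + (-1 + u + u²)) = √(-6 + u + u²))
N = 2 + 2*I (N = √(-6 + 1 + 1²) + (-7 + 9) = √(-6 + 1 + 1) + 2 = √(-4) + 2 = 2*I + 2 = 2 + 2*I ≈ 2.0 + 2.0*I)
400*N = 400*(2 + 2*I) = 800 + 800*I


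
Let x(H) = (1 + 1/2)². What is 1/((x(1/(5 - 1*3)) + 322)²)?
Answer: 16/1682209 ≈ 9.5113e-6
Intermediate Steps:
x(H) = 9/4 (x(H) = (1 + ½)² = (3/2)² = 9/4)
1/((x(1/(5 - 1*3)) + 322)²) = 1/((9/4 + 322)²) = 1/((1297/4)²) = 1/(1682209/16) = 16/1682209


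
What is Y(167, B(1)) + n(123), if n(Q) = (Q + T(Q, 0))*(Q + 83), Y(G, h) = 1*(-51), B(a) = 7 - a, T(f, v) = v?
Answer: 25287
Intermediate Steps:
Y(G, h) = -51
n(Q) = Q*(83 + Q) (n(Q) = (Q + 0)*(Q + 83) = Q*(83 + Q))
Y(167, B(1)) + n(123) = -51 + 123*(83 + 123) = -51 + 123*206 = -51 + 25338 = 25287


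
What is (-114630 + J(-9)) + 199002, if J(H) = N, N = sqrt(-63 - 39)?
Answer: 84372 + I*sqrt(102) ≈ 84372.0 + 10.1*I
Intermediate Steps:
N = I*sqrt(102) (N = sqrt(-102) = I*sqrt(102) ≈ 10.1*I)
J(H) = I*sqrt(102)
(-114630 + J(-9)) + 199002 = (-114630 + I*sqrt(102)) + 199002 = 84372 + I*sqrt(102)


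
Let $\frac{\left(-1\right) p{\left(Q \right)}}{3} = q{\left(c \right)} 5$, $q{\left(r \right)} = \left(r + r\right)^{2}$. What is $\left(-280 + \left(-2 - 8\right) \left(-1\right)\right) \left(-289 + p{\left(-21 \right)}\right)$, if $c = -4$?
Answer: $337230$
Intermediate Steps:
$q{\left(r \right)} = 4 r^{2}$ ($q{\left(r \right)} = \left(2 r\right)^{2} = 4 r^{2}$)
$p{\left(Q \right)} = -960$ ($p{\left(Q \right)} = - 3 \cdot 4 \left(-4\right)^{2} \cdot 5 = - 3 \cdot 4 \cdot 16 \cdot 5 = - 3 \cdot 64 \cdot 5 = \left(-3\right) 320 = -960$)
$\left(-280 + \left(-2 - 8\right) \left(-1\right)\right) \left(-289 + p{\left(-21 \right)}\right) = \left(-280 + \left(-2 - 8\right) \left(-1\right)\right) \left(-289 - 960\right) = \left(-280 - -10\right) \left(-1249\right) = \left(-280 + 10\right) \left(-1249\right) = \left(-270\right) \left(-1249\right) = 337230$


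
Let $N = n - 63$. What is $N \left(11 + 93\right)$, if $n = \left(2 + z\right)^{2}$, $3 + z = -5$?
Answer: $-2808$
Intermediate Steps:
$z = -8$ ($z = -3 - 5 = -8$)
$n = 36$ ($n = \left(2 - 8\right)^{2} = \left(-6\right)^{2} = 36$)
$N = -27$ ($N = 36 - 63 = -27$)
$N \left(11 + 93\right) = - 27 \left(11 + 93\right) = \left(-27\right) 104 = -2808$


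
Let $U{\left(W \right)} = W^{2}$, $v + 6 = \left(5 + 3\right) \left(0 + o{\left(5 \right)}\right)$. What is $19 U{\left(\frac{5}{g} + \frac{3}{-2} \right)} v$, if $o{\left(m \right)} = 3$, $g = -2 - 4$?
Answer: $1862$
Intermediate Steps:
$g = -6$ ($g = -2 - 4 = -6$)
$v = 18$ ($v = -6 + \left(5 + 3\right) \left(0 + 3\right) = -6 + 8 \cdot 3 = -6 + 24 = 18$)
$19 U{\left(\frac{5}{g} + \frac{3}{-2} \right)} v = 19 \left(\frac{5}{-6} + \frac{3}{-2}\right)^{2} \cdot 18 = 19 \left(5 \left(- \frac{1}{6}\right) + 3 \left(- \frac{1}{2}\right)\right)^{2} \cdot 18 = 19 \left(- \frac{5}{6} - \frac{3}{2}\right)^{2} \cdot 18 = 19 \left(- \frac{7}{3}\right)^{2} \cdot 18 = 19 \cdot \frac{49}{9} \cdot 18 = \frac{931}{9} \cdot 18 = 1862$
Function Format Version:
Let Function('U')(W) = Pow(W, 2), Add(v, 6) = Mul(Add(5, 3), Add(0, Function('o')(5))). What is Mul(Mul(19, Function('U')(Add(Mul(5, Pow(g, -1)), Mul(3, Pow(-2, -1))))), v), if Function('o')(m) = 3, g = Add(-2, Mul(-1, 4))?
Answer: 1862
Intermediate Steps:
g = -6 (g = Add(-2, -4) = -6)
v = 18 (v = Add(-6, Mul(Add(5, 3), Add(0, 3))) = Add(-6, Mul(8, 3)) = Add(-6, 24) = 18)
Mul(Mul(19, Function('U')(Add(Mul(5, Pow(g, -1)), Mul(3, Pow(-2, -1))))), v) = Mul(Mul(19, Pow(Add(Mul(5, Pow(-6, -1)), Mul(3, Pow(-2, -1))), 2)), 18) = Mul(Mul(19, Pow(Add(Mul(5, Rational(-1, 6)), Mul(3, Rational(-1, 2))), 2)), 18) = Mul(Mul(19, Pow(Add(Rational(-5, 6), Rational(-3, 2)), 2)), 18) = Mul(Mul(19, Pow(Rational(-7, 3), 2)), 18) = Mul(Mul(19, Rational(49, 9)), 18) = Mul(Rational(931, 9), 18) = 1862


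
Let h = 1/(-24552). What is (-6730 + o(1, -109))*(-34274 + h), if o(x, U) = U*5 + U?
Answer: 776700114827/3069 ≈ 2.5308e+8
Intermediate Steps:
o(x, U) = 6*U (o(x, U) = 5*U + U = 6*U)
h = -1/24552 ≈ -4.0730e-5
(-6730 + o(1, -109))*(-34274 + h) = (-6730 + 6*(-109))*(-34274 - 1/24552) = (-6730 - 654)*(-841495249/24552) = -7384*(-841495249/24552) = 776700114827/3069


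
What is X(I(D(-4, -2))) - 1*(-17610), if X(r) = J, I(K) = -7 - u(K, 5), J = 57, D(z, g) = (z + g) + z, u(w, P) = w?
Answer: 17667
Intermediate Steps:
D(z, g) = g + 2*z (D(z, g) = (g + z) + z = g + 2*z)
I(K) = -7 - K
X(r) = 57
X(I(D(-4, -2))) - 1*(-17610) = 57 - 1*(-17610) = 57 + 17610 = 17667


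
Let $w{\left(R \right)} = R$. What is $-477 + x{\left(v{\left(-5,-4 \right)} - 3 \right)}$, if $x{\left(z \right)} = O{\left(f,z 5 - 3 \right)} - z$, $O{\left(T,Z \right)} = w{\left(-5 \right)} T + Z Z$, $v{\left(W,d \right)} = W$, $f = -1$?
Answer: $1385$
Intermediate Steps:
$O{\left(T,Z \right)} = Z^{2} - 5 T$ ($O{\left(T,Z \right)} = - 5 T + Z Z = - 5 T + Z^{2} = Z^{2} - 5 T$)
$x{\left(z \right)} = 5 + \left(-3 + 5 z\right)^{2} - z$ ($x{\left(z \right)} = \left(\left(z 5 - 3\right)^{2} - -5\right) - z = \left(\left(5 z - 3\right)^{2} + 5\right) - z = \left(\left(-3 + 5 z\right)^{2} + 5\right) - z = \left(5 + \left(-3 + 5 z\right)^{2}\right) - z = 5 + \left(-3 + 5 z\right)^{2} - z$)
$-477 + x{\left(v{\left(-5,-4 \right)} - 3 \right)} = -477 + \left(5 + \left(-3 + 5 \left(-5 - 3\right)\right)^{2} - \left(-5 - 3\right)\right) = -477 + \left(5 + \left(-3 + 5 \left(-8\right)\right)^{2} - -8\right) = -477 + \left(5 + \left(-3 - 40\right)^{2} + 8\right) = -477 + \left(5 + \left(-43\right)^{2} + 8\right) = -477 + \left(5 + 1849 + 8\right) = -477 + 1862 = 1385$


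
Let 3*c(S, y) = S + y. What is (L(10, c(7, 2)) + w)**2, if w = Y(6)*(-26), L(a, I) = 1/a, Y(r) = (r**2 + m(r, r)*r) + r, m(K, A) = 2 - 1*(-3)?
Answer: 350400961/100 ≈ 3.5040e+6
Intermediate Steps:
c(S, y) = S/3 + y/3 (c(S, y) = (S + y)/3 = S/3 + y/3)
m(K, A) = 5 (m(K, A) = 2 + 3 = 5)
Y(r) = r**2 + 6*r (Y(r) = (r**2 + 5*r) + r = r**2 + 6*r)
w = -1872 (w = (6*(6 + 6))*(-26) = (6*12)*(-26) = 72*(-26) = -1872)
(L(10, c(7, 2)) + w)**2 = (1/10 - 1872)**2 = (-18719/10)**2 = 350400961/100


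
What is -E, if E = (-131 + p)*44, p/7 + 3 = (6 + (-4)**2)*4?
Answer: -20416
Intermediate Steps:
p = 595 (p = -21 + 7*((6 + (-4)**2)*4) = -21 + 7*((6 + 16)*4) = -21 + 7*(22*4) = -21 + 7*88 = -21 + 616 = 595)
E = 20416 (E = (-131 + 595)*44 = 464*44 = 20416)
-E = -1*20416 = -20416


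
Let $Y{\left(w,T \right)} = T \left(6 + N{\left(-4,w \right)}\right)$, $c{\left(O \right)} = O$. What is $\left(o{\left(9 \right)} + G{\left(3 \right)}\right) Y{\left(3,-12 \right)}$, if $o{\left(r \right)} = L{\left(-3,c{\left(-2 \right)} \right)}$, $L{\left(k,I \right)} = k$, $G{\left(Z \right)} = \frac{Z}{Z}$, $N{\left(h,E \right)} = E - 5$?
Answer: $96$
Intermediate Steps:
$N{\left(h,E \right)} = -5 + E$
$G{\left(Z \right)} = 1$
$Y{\left(w,T \right)} = T \left(1 + w\right)$ ($Y{\left(w,T \right)} = T \left(6 + \left(-5 + w\right)\right) = T \left(1 + w\right)$)
$o{\left(r \right)} = -3$
$\left(o{\left(9 \right)} + G{\left(3 \right)}\right) Y{\left(3,-12 \right)} = \left(-3 + 1\right) \left(- 12 \left(1 + 3\right)\right) = - 2 \left(\left(-12\right) 4\right) = \left(-2\right) \left(-48\right) = 96$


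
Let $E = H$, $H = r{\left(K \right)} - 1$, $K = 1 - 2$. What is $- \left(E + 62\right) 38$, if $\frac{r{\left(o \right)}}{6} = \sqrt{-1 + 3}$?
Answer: $-2318 - 228 \sqrt{2} \approx -2640.4$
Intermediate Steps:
$K = -1$ ($K = 1 - 2 = -1$)
$r{\left(o \right)} = 6 \sqrt{2}$ ($r{\left(o \right)} = 6 \sqrt{-1 + 3} = 6 \sqrt{2}$)
$H = -1 + 6 \sqrt{2}$ ($H = 6 \sqrt{2} - 1 = -1 + 6 \sqrt{2} \approx 7.4853$)
$E = -1 + 6 \sqrt{2} \approx 7.4853$
$- \left(E + 62\right) 38 = - \left(\left(-1 + 6 \sqrt{2}\right) + 62\right) 38 = - \left(61 + 6 \sqrt{2}\right) 38 = - (2318 + 228 \sqrt{2}) = -2318 - 228 \sqrt{2}$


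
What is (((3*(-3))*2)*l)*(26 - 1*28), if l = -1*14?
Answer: -504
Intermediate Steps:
l = -14
(((3*(-3))*2)*l)*(26 - 1*28) = (((3*(-3))*2)*(-14))*(26 - 1*28) = (-9*2*(-14))*(26 - 28) = -18*(-14)*(-2) = 252*(-2) = -504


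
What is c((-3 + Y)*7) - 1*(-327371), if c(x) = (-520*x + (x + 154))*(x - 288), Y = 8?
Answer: 4884154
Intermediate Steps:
c(x) = (-288 + x)*(154 - 519*x) (c(x) = (-520*x + (154 + x))*(-288 + x) = (154 - 519*x)*(-288 + x) = (-288 + x)*(154 - 519*x))
c((-3 + Y)*7) - 1*(-327371) = (-44352 - 519*49*(-3 + 8)² + 149626*((-3 + 8)*7)) - 1*(-327371) = (-44352 - 519*(5*7)² + 149626*(5*7)) + 327371 = (-44352 - 519*35² + 149626*35) + 327371 = (-44352 - 519*1225 + 5236910) + 327371 = (-44352 - 635775 + 5236910) + 327371 = 4556783 + 327371 = 4884154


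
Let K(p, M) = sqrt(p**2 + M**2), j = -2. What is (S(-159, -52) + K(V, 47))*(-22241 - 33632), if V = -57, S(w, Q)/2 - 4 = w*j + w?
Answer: -18214598 - 55873*sqrt(5458) ≈ -2.2342e+7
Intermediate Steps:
S(w, Q) = 8 - 2*w (S(w, Q) = 8 + 2*(w*(-2) + w) = 8 + 2*(-2*w + w) = 8 + 2*(-w) = 8 - 2*w)
K(p, M) = sqrt(M**2 + p**2)
(S(-159, -52) + K(V, 47))*(-22241 - 33632) = ((8 - 2*(-159)) + sqrt(47**2 + (-57)**2))*(-22241 - 33632) = ((8 + 318) + sqrt(2209 + 3249))*(-55873) = (326 + sqrt(5458))*(-55873) = -18214598 - 55873*sqrt(5458)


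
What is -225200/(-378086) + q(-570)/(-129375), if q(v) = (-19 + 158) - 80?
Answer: 14556471463/24457438125 ≈ 0.59518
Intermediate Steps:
q(v) = 59 (q(v) = 139 - 80 = 59)
-225200/(-378086) + q(-570)/(-129375) = -225200/(-378086) + 59/(-129375) = -225200*(-1/378086) + 59*(-1/129375) = 112600/189043 - 59/129375 = 14556471463/24457438125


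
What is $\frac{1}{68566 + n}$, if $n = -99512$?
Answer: $- \frac{1}{30946} \approx -3.2314 \cdot 10^{-5}$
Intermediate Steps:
$\frac{1}{68566 + n} = \frac{1}{68566 - 99512} = \frac{1}{-30946} = - \frac{1}{30946}$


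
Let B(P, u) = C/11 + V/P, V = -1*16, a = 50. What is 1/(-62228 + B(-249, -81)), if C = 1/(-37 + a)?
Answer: -35607/2215749859 ≈ -1.6070e-5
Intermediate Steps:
V = -16
C = 1/13 (C = 1/(-37 + 50) = 1/13 ≈ 0.076923)
B(P, u) = 1/143 - 16/P (B(P, u) = (1/13)/11 - 16/P = (1/13)*(1/11) - 16/P = 1/143 - 16/P)
1/(-62228 + B(-249, -81)) = 1/(-62228 + (1/143)*(-2288 - 249)/(-249)) = 1/(-62228 + (1/143)*(-1/249)*(-2537)) = 1/(-62228 + 2537/35607) = 1/(-2215749859/35607) = -35607/2215749859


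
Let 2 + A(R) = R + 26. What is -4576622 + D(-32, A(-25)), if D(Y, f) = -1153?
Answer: -4577775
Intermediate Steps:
A(R) = 24 + R (A(R) = -2 + (R + 26) = -2 + (26 + R) = 24 + R)
-4576622 + D(-32, A(-25)) = -4576622 - 1153 = -4577775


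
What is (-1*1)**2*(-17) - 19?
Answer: -36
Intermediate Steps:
(-1*1)**2*(-17) - 19 = (-1)**2*(-17) - 19 = 1*(-17) - 19 = -17 - 19 = -36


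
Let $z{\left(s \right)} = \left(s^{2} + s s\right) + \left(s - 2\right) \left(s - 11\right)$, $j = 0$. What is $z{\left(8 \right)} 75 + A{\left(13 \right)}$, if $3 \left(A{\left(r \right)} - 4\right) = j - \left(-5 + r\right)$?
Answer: $\frac{24754}{3} \approx 8251.3$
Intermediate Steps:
$A{\left(r \right)} = \frac{17}{3} - \frac{r}{3}$ ($A{\left(r \right)} = 4 + \frac{0 - \left(-5 + r\right)}{3} = 4 + \frac{5 - r}{3} = 4 - \left(- \frac{5}{3} + \frac{r}{3}\right) = \frac{17}{3} - \frac{r}{3}$)
$z{\left(s \right)} = 2 s^{2} + \left(-11 + s\right) \left(-2 + s\right)$ ($z{\left(s \right)} = \left(s^{2} + s^{2}\right) + \left(-2 + s\right) \left(-11 + s\right) = 2 s^{2} + \left(-11 + s\right) \left(-2 + s\right)$)
$z{\left(8 \right)} 75 + A{\left(13 \right)} = \left(22 - 104 + 3 \cdot 8^{2}\right) 75 + \left(\frac{17}{3} - \frac{13}{3}\right) = \left(22 - 104 + 3 \cdot 64\right) 75 + \left(\frac{17}{3} - \frac{13}{3}\right) = \left(22 - 104 + 192\right) 75 + \frac{4}{3} = 110 \cdot 75 + \frac{4}{3} = 8250 + \frac{4}{3} = \frac{24754}{3}$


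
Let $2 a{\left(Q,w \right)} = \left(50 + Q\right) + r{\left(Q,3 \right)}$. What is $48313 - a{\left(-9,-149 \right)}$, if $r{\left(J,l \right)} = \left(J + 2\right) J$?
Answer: $48261$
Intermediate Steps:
$r{\left(J,l \right)} = J \left(2 + J\right)$ ($r{\left(J,l \right)} = \left(2 + J\right) J = J \left(2 + J\right)$)
$a{\left(Q,w \right)} = 25 + \frac{Q}{2} + \frac{Q \left(2 + Q\right)}{2}$ ($a{\left(Q,w \right)} = \frac{\left(50 + Q\right) + Q \left(2 + Q\right)}{2} = \frac{50 + Q + Q \left(2 + Q\right)}{2} = 25 + \frac{Q}{2} + \frac{Q \left(2 + Q\right)}{2}$)
$48313 - a{\left(-9,-149 \right)} = 48313 - \left(25 + \frac{1}{2} \left(-9\right) + \frac{1}{2} \left(-9\right) \left(2 - 9\right)\right) = 48313 - \left(25 - \frac{9}{2} + \frac{1}{2} \left(-9\right) \left(-7\right)\right) = 48313 - \left(25 - \frac{9}{2} + \frac{63}{2}\right) = 48313 - 52 = 48261$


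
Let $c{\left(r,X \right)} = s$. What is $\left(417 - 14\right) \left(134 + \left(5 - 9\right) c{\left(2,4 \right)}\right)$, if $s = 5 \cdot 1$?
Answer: $45942$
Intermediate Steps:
$s = 5$
$c{\left(r,X \right)} = 5$
$\left(417 - 14\right) \left(134 + \left(5 - 9\right) c{\left(2,4 \right)}\right) = \left(417 - 14\right) \left(134 + \left(5 - 9\right) 5\right) = 403 \left(134 - 20\right) = 403 \cdot 114 = 45942$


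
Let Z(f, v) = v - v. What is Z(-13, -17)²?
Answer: 0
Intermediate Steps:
Z(f, v) = 0
Z(-13, -17)² = 0² = 0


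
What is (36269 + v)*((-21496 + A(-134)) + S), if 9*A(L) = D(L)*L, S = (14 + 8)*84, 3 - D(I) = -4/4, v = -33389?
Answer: -56757760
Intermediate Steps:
D(I) = 4 (D(I) = 3 - (-4)/4 = 3 - 1*(-1) = 3 + 1 = 4)
S = 1848 (S = 22*84 = 1848)
A(L) = 4*L/9 (A(L) = (4*L)/9 = 4*L/9)
(36269 + v)*((-21496 + A(-134)) + S) = (36269 - 33389)*((-21496 + (4/9)*(-134)) + 1848) = 2880*((-21496 - 536/9) + 1848) = 2880*(-194000/9 + 1848) = 2880*(-177368/9) = -56757760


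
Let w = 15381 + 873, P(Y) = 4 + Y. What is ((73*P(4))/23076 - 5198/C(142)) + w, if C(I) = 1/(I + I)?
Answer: -8422612936/5769 ≈ -1.4600e+6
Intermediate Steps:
C(I) = 1/(2*I)
w = 16254
((73*P(4))/23076 - 5198/C(142)) + w = ((73*(4 + 4))/23076 - 5198/((½)/142)) + 16254 = ((73*8)*(1/23076) - 5198/((½)*(1/142))) + 16254 = (584*(1/23076) - 5198/1/284) + 16254 = (146/5769 - 5198*284) + 16254 = (146/5769 - 1476232) + 16254 = -8516382262/5769 + 16254 = -8422612936/5769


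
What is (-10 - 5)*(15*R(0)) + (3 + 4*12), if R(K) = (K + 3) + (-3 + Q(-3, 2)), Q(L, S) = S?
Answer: -399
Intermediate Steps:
R(K) = 2 + K (R(K) = (K + 3) + (-3 + 2) = (3 + K) - 1 = 2 + K)
(-10 - 5)*(15*R(0)) + (3 + 4*12) = (-10 - 5)*(15*(2 + 0)) + (3 + 4*12) = -225*2 + (3 + 48) = -15*30 + 51 = -450 + 51 = -399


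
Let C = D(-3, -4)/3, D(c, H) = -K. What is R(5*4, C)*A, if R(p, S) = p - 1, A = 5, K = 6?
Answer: 95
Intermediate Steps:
D(c, H) = -6 (D(c, H) = -1*6 = -6)
C = -2 (C = -6/3 = -6*⅓ = -2)
R(p, S) = -1 + p
R(5*4, C)*A = (-1 + 5*4)*5 = (-1 + 20)*5 = 19*5 = 95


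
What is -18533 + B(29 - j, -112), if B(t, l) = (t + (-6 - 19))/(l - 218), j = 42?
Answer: -3057926/165 ≈ -18533.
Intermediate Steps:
B(t, l) = (-25 + t)/(-218 + l) (B(t, l) = (t - 25)/(-218 + l) = (-25 + t)/(-218 + l))
-18533 + B(29 - j, -112) = -18533 + (-25 + (29 - 1*42))/(-218 - 112) = -18533 + (-25 + (29 - 42))/(-330) = -18533 - (-25 - 13)/330 = -18533 - 1/330*(-38) = -18533 + 19/165 = -3057926/165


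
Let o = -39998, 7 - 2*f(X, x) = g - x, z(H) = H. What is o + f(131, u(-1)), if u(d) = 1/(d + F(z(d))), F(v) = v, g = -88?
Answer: -159803/4 ≈ -39951.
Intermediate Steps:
u(d) = 1/(2*d) (u(d) = 1/(d + d) = 1/(2*d))
f(X, x) = 95/2 + x/2 (f(X, x) = 7/2 - (-88 - x)/2 = 7/2 + (44 + x/2) = 95/2 + x/2)
o + f(131, u(-1)) = -39998 + (95/2 + ((½)/(-1))/2) = -39998 + (95/2 + ((½)*(-1))/2) = -39998 + (95/2 + (½)*(-½)) = -39998 + (95/2 - ¼) = -39998 + 189/4 = -159803/4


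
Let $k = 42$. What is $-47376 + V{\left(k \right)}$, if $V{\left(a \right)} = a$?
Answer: $-47334$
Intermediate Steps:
$-47376 + V{\left(k \right)} = -47376 + 42 = -47334$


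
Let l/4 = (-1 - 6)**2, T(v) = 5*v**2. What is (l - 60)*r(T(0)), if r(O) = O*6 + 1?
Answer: 136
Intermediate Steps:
r(O) = 1 + 6*O (r(O) = 6*O + 1 = 1 + 6*O)
l = 196 (l = 4*(-1 - 6)**2 = 4*(-7)**2 = 4*49 = 196)
(l - 60)*r(T(0)) = (196 - 60)*(1 + 6*(5*0**2)) = 136*(1 + 6*(5*0)) = 136*(1 + 6*0) = 136*(1 + 0) = 136*1 = 136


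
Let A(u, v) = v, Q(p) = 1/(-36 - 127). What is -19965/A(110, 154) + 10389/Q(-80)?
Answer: -23709513/14 ≈ -1.6935e+6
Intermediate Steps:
Q(p) = -1/163 (Q(p) = 1/(-163) = -1/163)
-19965/A(110, 154) + 10389/Q(-80) = -19965/154 + 10389/(-1/163) = -19965*1/154 + 10389*(-163) = -1815/14 - 1693407 = -23709513/14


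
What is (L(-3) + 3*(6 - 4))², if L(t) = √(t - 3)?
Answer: (6 + I*√6)² ≈ 30.0 + 29.394*I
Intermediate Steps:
L(t) = √(-3 + t)
(L(-3) + 3*(6 - 4))² = (√(-3 - 3) + 3*(6 - 4))² = (√(-6) + 3*2)² = (I*√6 + 6)² = (6 + I*√6)²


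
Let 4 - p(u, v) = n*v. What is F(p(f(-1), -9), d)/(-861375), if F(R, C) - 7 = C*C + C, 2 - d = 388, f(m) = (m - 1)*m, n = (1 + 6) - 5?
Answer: -49539/287125 ≈ -0.17253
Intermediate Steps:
n = 2 (n = 7 - 5 = 2)
f(m) = m*(-1 + m) (f(m) = (-1 + m)*m = m*(-1 + m))
d = -386 (d = 2 - 1*388 = 2 - 388 = -386)
p(u, v) = 4 - 2*v
F(R, C) = 7 + C + C² (F(R, C) = 7 + (C*C + C) = 7 + (C² + C) = 7 + (C + C²) = 7 + C + C²)
F(p(f(-1), -9), d)/(-861375) = (7 - 386 + (-386)²)/(-861375) = (7 - 386 + 148996)*(-1/861375) = 148617*(-1/861375) = -49539/287125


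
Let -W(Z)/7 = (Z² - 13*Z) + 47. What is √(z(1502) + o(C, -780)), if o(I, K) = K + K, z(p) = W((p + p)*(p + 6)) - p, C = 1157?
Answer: I*√143647917217647 ≈ 1.1985e+7*I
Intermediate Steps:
W(Z) = -329 - 7*Z² + 91*Z (W(Z) = -7*((Z² - 13*Z) + 47) = -7*(47 + Z² - 13*Z) = -329 - 7*Z² + 91*Z)
z(p) = -329 - p - 28*p²*(6 + p)² + 182*p*(6 + p) (z(p) = (-329 - 7*(p + 6)²*(p + p)² + 91*((p + p)*(p + 6))) - p = (-329 - 7*4*p²*(6 + p)² + 91*((2*p)*(6 + p))) - p = (-329 - 7*4*p²*(6 + p)² + 91*(2*p*(6 + p))) - p = (-329 - 28*p²*(6 + p)² + 182*p*(6 + p)) - p = -329 - p - 28*p²*(6 + p)² + 182*p*(6 + p))
o(I, K) = 2*K
√(z(1502) + o(C, -780)) = √((-329 - 1*1502 - 28*1502²*(6 + 1502)² + 182*1502*(6 + 1502)) + 2*(-780)) = √((-329 - 1502 - 28*2256004*1508² + 182*1502*1508) - 1560) = √((-329 - 1502 - 28*2256004*2274064 + 412232912) - 1560) = √((-329 - 1502 - 143648329447168 + 412232912) - 1560) = √(-143647917216087 - 1560) = √(-143647917217647) = I*√143647917217647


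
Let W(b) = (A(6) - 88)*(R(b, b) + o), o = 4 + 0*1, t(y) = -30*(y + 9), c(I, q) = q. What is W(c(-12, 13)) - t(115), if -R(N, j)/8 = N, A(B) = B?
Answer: 11920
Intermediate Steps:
R(N, j) = -8*N
t(y) = -270 - 30*y (t(y) = -30*(9 + y) = -270 - 30*y)
o = 4 (o = 4 + 0 = 4)
W(b) = -328 + 656*b (W(b) = (6 - 88)*(-8*b + 4) = -82*(4 - 8*b) = -328 + 656*b)
W(c(-12, 13)) - t(115) = (-328 + 656*13) - (-270 - 30*115) = (-328 + 8528) - (-270 - 3450) = 8200 - 1*(-3720) = 8200 + 3720 = 11920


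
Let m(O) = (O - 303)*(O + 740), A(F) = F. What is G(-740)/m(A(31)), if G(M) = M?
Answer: 185/52428 ≈ 0.0035286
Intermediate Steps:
m(O) = (-303 + O)*(740 + O)
G(-740)/m(A(31)) = -740/(-224220 + 31**2 + 437*31) = -740/(-224220 + 961 + 13547) = -740/(-209712) = -740*(-1/209712) = 185/52428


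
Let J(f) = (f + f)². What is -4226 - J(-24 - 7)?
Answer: -8070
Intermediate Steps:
J(f) = 4*f² (J(f) = (2*f)² = 4*f²)
-4226 - J(-24 - 7) = -4226 - 4*(-24 - 7)² = -4226 - 4*(-31)² = -4226 - 4*961 = -4226 - 1*3844 = -4226 - 3844 = -8070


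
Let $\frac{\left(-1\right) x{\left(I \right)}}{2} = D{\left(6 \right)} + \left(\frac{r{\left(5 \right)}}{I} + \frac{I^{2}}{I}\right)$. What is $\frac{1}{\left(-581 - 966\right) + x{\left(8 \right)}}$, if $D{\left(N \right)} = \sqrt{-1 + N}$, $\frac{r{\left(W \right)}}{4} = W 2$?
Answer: $- \frac{1573}{2474309} + \frac{2 \sqrt{5}}{2474309} \approx -0.00063393$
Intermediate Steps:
$r{\left(W \right)} = 8 W$ ($r{\left(W \right)} = 4 W 2 = 4 \cdot 2 W = 8 W$)
$x{\left(I \right)} = - \frac{80}{I} - 2 I - 2 \sqrt{5}$ ($x{\left(I \right)} = - 2 \left(\sqrt{-1 + 6} + \left(\frac{8 \cdot 5}{I} + \frac{I^{2}}{I}\right)\right) = - 2 \left(\sqrt{5} + \left(\frac{40}{I} + I\right)\right) = - 2 \left(\sqrt{5} + \left(I + \frac{40}{I}\right)\right) = - 2 \left(I + \sqrt{5} + \frac{40}{I}\right) = - \frac{80}{I} - 2 I - 2 \sqrt{5}$)
$\frac{1}{\left(-581 - 966\right) + x{\left(8 \right)}} = \frac{1}{\left(-581 - 966\right) + \frac{2 \left(-40 - 8 \left(8 + \sqrt{5}\right)\right)}{8}} = \frac{1}{\left(-581 - 966\right) + 2 \cdot \frac{1}{8} \left(-40 - \left(64 + 8 \sqrt{5}\right)\right)} = \frac{1}{-1547 + 2 \cdot \frac{1}{8} \left(-104 - 8 \sqrt{5}\right)} = \frac{1}{-1547 - \left(26 + 2 \sqrt{5}\right)} = \frac{1}{-1573 - 2 \sqrt{5}}$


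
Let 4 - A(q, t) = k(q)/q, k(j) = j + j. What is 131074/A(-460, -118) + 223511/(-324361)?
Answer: 21257423346/324361 ≈ 65536.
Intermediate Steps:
k(j) = 2*j
A(q, t) = 2 (A(q, t) = 4 - 2*q/q = 4 - 1*2 = 4 - 2 = 2)
131074/A(-460, -118) + 223511/(-324361) = 131074/2 + 223511/(-324361) = 131074*(½) + 223511*(-1/324361) = 65537 - 223511/324361 = 21257423346/324361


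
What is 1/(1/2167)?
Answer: 2167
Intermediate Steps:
1/(1/2167) = 2167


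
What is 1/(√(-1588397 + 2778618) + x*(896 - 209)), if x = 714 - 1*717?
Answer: -2061/3057500 - √1190221/3057500 ≈ -0.0010309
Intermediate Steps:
x = -3 (x = 714 - 717 = -3)
1/(√(-1588397 + 2778618) + x*(896 - 209)) = 1/(√(-1588397 + 2778618) - 3*(896 - 209)) = 1/(√1190221 - 3*687) = 1/(√1190221 - 2061) = 1/(-2061 + √1190221)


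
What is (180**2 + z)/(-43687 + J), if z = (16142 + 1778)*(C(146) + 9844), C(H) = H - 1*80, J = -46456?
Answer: -177619600/90143 ≈ -1970.4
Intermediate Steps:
C(H) = -80 + H (C(H) = H - 80 = -80 + H)
z = 177587200 (z = (16142 + 1778)*((-80 + 146) + 9844) = 17920*(66 + 9844) = 17920*9910 = 177587200)
(180**2 + z)/(-43687 + J) = (180**2 + 177587200)/(-43687 - 46456) = (32400 + 177587200)/(-90143) = 177619600*(-1/90143) = -177619600/90143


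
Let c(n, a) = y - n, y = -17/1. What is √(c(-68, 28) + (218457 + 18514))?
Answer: √237022 ≈ 486.85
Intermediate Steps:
y = -17 (y = -17*1 = -17)
c(n, a) = -17 - n
√(c(-68, 28) + (218457 + 18514)) = √((-17 - 1*(-68)) + (218457 + 18514)) = √((-17 + 68) + 236971) = √(51 + 236971) = √237022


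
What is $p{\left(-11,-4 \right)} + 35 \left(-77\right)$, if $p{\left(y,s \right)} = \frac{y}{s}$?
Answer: $- \frac{10769}{4} \approx -2692.3$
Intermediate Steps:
$p{\left(-11,-4 \right)} + 35 \left(-77\right) = - \frac{11}{-4} + 35 \left(-77\right) = \left(-11\right) \left(- \frac{1}{4}\right) - 2695 = \frac{11}{4} - 2695 = - \frac{10769}{4}$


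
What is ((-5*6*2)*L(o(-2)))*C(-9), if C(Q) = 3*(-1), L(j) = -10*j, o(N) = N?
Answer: 3600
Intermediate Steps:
C(Q) = -3
((-5*6*2)*L(o(-2)))*C(-9) = ((-5*6*2)*(-10*(-2)))*(-3) = (-30*2*20)*(-3) = -60*20*(-3) = -1200*(-3) = 3600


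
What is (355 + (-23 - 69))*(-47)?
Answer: -12361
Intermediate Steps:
(355 + (-23 - 69))*(-47) = (355 - 92)*(-47) = 263*(-47) = -12361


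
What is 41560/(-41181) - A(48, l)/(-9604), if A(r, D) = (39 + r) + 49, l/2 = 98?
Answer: -14055058/14125083 ≈ -0.99504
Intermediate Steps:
l = 196 (l = 2*98 = 196)
A(r, D) = 88 + r
41560/(-41181) - A(48, l)/(-9604) = 41560/(-41181) - (88 + 48)/(-9604) = 41560*(-1/41181) - 1*136*(-1/9604) = -41560/41181 - 136*(-1/9604) = -41560/41181 + 34/2401 = -14055058/14125083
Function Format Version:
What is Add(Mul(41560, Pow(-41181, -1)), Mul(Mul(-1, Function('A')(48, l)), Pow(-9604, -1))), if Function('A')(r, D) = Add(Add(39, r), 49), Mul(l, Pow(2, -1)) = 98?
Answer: Rational(-14055058, 14125083) ≈ -0.99504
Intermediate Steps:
l = 196 (l = Mul(2, 98) = 196)
Function('A')(r, D) = Add(88, r)
Add(Mul(41560, Pow(-41181, -1)), Mul(Mul(-1, Function('A')(48, l)), Pow(-9604, -1))) = Add(Mul(41560, Pow(-41181, -1)), Mul(Mul(-1, Add(88, 48)), Pow(-9604, -1))) = Add(Mul(41560, Rational(-1, 41181)), Mul(Mul(-1, 136), Rational(-1, 9604))) = Add(Rational(-41560, 41181), Mul(-136, Rational(-1, 9604))) = Add(Rational(-41560, 41181), Rational(34, 2401)) = Rational(-14055058, 14125083)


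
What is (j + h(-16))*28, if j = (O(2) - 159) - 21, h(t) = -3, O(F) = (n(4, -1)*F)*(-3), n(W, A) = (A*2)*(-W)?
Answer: -6468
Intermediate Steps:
n(W, A) = -2*A*W (n(W, A) = (2*A)*(-W) = -2*A*W)
O(F) = -24*F (O(F) = ((-2*(-1)*4)*F)*(-3) = (8*F)*(-3) = -24*F)
j = -228 (j = (-24*2 - 159) - 21 = (-48 - 159) - 21 = -207 - 21 = -228)
(j + h(-16))*28 = (-228 - 3)*28 = -231*28 = -6468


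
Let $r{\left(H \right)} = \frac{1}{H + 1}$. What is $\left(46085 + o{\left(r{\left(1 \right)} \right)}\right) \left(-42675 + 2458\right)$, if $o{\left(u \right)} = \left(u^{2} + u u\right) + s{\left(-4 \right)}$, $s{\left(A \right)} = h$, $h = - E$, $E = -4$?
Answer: $- \frac{3707162843}{2} \approx -1.8536 \cdot 10^{9}$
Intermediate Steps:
$h = 4$ ($h = \left(-1\right) \left(-4\right) = 4$)
$s{\left(A \right)} = 4$
$r{\left(H \right)} = \frac{1}{1 + H}$
$o{\left(u \right)} = 4 + 2 u^{2}$ ($o{\left(u \right)} = \left(u^{2} + u u\right) + 4 = \left(u^{2} + u^{2}\right) + 4 = 2 u^{2} + 4 = 4 + 2 u^{2}$)
$\left(46085 + o{\left(r{\left(1 \right)} \right)}\right) \left(-42675 + 2458\right) = \left(46085 + \left(4 + 2 \left(\frac{1}{1 + 1}\right)^{2}\right)\right) \left(-42675 + 2458\right) = \left(46085 + \left(4 + 2 \left(\frac{1}{2}\right)^{2}\right)\right) \left(-40217\right) = \left(46085 + \left(4 + \frac{2}{4}\right)\right) \left(-40217\right) = \left(46085 + \left(4 + 2 \cdot \frac{1}{4}\right)\right) \left(-40217\right) = \left(46085 + \left(4 + \frac{1}{2}\right)\right) \left(-40217\right) = \left(46085 + \frac{9}{2}\right) \left(-40217\right) = \frac{92179}{2} \left(-40217\right) = - \frac{3707162843}{2}$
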